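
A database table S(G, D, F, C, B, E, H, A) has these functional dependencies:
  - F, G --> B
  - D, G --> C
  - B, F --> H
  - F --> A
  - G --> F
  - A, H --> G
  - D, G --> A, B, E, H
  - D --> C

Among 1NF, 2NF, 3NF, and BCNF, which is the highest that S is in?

Candidate keys: {A, D, H}, {B, D, F}, {D, F, H}, {D, G}. Prime attributes: {A, B, D, F, G, H}.
F, G --> B breaks BCNF: {F, G}⁺ = {A, B, F, G, H}, so {F, G} is not a superkey.
D --> C determines the non-prime attribute {C} from a non-superkey — 3NF is violated.
The proper key subset {D} of {D, G} determines non-prime {C}, so the relation is not even in 2NF.

1NF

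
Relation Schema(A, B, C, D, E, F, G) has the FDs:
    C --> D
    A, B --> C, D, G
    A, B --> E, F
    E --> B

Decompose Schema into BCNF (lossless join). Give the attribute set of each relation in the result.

Candidate keys of the original relation: {A, B}, {A, E}.
In {A, B, C, D, E, F, G}, {C} is not a superkey ({C}⁺ restricted to this set is {C, D}), so split on C --> D into {C, D} and {A, B, C, E, F, G}.
{C, D}: every determinant is a superkey — BCNF.
In {A, B, C, E, F, G}, {E} is not a superkey ({E}⁺ restricted to this set is {B, E}), so split on E --> B into {B, E} and {A, C, E, F, G}.
{B, E}: every determinant is a superkey — BCNF.
{A, C, E, F, G}: every determinant is a superkey — BCNF.

{A, C, E, F, G}; {B, E}; {C, D}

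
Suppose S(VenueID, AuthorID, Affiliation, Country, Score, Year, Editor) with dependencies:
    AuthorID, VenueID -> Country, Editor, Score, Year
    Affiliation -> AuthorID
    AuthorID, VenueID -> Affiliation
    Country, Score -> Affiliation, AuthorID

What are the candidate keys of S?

Attributes never on any right-hand side: {VenueID} — every candidate key must contain it.
{Affiliation, VenueID}⁺ = {Affiliation, AuthorID, Country, Editor, Score, VenueID, Year} — all of the relation — so {Affiliation, VenueID} is a candidate key.
{AuthorID, VenueID}⁺ = {Affiliation, AuthorID, Country, Editor, Score, VenueID, Year} — all of the relation — so {AuthorID, VenueID} is a candidate key.
{Country, Score, VenueID}⁺ = {Affiliation, AuthorID, Country, Editor, Score, VenueID, Year} — all of the relation — so {Country, Score, VenueID} is a candidate key.
Any other superkey properly contains one of these, so there are no further candidate keys.

{Affiliation, VenueID}, {AuthorID, VenueID}, {Country, Score, VenueID}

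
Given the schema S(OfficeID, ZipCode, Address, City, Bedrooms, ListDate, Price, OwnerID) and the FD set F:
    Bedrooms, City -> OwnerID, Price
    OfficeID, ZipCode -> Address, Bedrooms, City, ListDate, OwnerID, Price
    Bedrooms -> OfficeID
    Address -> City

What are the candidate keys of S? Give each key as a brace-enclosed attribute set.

{Bedrooms, ZipCode}, {OfficeID, ZipCode}

Attributes never on any right-hand side: {ZipCode} — every candidate key must contain it.
{Bedrooms, ZipCode}⁺ = {Address, Bedrooms, City, ListDate, OfficeID, OwnerID, Price, ZipCode}, which is every attribute, so {Bedrooms, ZipCode} is a candidate key.
{OfficeID, ZipCode}⁺ = {Address, Bedrooms, City, ListDate, OfficeID, OwnerID, Price, ZipCode}, which is every attribute, so {OfficeID, ZipCode} is a candidate key.
Any other superkey properly contains one of these, so there are no further candidate keys.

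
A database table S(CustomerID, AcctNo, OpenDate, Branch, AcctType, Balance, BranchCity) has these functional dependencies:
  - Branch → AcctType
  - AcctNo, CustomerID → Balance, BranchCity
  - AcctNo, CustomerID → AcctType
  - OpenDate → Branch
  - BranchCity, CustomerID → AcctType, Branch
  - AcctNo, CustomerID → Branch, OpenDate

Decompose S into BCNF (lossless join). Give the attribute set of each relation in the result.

{AcctNo, Balance, BranchCity, CustomerID, OpenDate}; {AcctType, Branch}; {Branch, OpenDate}

Candidate key of the original relation: {AcctNo, CustomerID}.
Within {AcctNo, AcctType, Balance, Branch, BranchCity, CustomerID, OpenDate}: {Branch}⁺ ∩ {AcctNo, AcctType, Balance, Branch, BranchCity, CustomerID, OpenDate} = {AcctType, Branch}, not the whole set, so Branch → AcctType violates BCNF; decompose into {AcctType, Branch} and {AcctNo, Balance, Branch, BranchCity, CustomerID, OpenDate}.
{AcctType, Branch}: every determinant is a superkey — BCNF.
Within {AcctNo, Balance, Branch, BranchCity, CustomerID, OpenDate}: {OpenDate}⁺ ∩ {AcctNo, Balance, Branch, BranchCity, CustomerID, OpenDate} = {Branch, OpenDate}, not the whole set, so OpenDate → Branch violates BCNF; decompose into {Branch, OpenDate} and {AcctNo, Balance, BranchCity, CustomerID, OpenDate}.
{Branch, OpenDate}: every determinant is a superkey — BCNF.
{AcctNo, Balance, BranchCity, CustomerID, OpenDate}: every determinant is a superkey — BCNF.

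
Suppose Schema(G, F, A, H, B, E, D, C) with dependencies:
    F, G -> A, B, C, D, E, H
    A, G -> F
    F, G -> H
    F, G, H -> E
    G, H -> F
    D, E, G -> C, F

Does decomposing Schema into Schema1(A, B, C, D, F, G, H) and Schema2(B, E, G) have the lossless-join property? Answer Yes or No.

Common attributes: {B, G}; their closure is {B, G}.
Neither Schema1 nor Schema2 is contained in that closure, so the decomposition is lossy.

No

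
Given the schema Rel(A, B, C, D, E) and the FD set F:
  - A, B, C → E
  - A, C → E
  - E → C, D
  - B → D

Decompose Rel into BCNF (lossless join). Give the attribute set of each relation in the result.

Candidate keys of the original relation: {A, B, C}, {A, B, E}.
In {A, B, C, D, E}, {A, C} is not a superkey ({A, C}⁺ restricted to this set is {A, C, D, E}), so split on A, C → D, E into {A, C, D, E} and {A, B, C}.
In {A, C, D, E}, {E} is not a superkey ({E}⁺ restricted to this set is {C, D, E}), so split on E → C, D into {C, D, E} and {A, E}.
{C, D, E}: every determinant is a superkey — BCNF.
{A, E}: every determinant is a superkey — BCNF.
{A, B, C}: every determinant is a superkey — BCNF.

{A, B, C}; {A, E}; {C, D, E}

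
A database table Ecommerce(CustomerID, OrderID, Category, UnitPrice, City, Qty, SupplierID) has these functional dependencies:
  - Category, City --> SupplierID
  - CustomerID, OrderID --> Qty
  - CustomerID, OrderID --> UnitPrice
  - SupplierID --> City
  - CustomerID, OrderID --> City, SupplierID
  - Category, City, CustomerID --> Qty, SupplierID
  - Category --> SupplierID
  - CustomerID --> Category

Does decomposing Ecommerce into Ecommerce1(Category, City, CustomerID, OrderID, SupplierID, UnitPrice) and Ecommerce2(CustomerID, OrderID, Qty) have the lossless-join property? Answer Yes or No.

Yes

The shared attributes are {CustomerID, OrderID} and {CustomerID, OrderID}⁺ = {Category, City, CustomerID, OrderID, Qty, SupplierID, UnitPrice}.
This includes all of Ecommerce1, so the common attributes are a superkey of Ecommerce1 — the join is lossless.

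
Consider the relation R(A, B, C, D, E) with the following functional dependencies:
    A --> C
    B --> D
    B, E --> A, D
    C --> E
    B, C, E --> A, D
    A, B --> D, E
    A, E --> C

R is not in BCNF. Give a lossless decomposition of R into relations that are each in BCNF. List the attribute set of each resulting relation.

{A, B}; {A, C}; {B, D}; {C, E}

Candidate keys of the original relation: {A, B}, {B, C}, {B, E}.
Within {A, B, C, D, E}: {A}⁺ ∩ {A, B, C, D, E} = {A, C, E}, not the whole set, so A --> C, E violates BCNF; decompose into {A, C, E} and {A, B, D}.
Within {A, C, E}: {C}⁺ ∩ {A, C, E} = {C, E}, not the whole set, so C --> E violates BCNF; decompose into {C, E} and {A, C}.
{C, E} has no BCNF violation.
{A, C} has no BCNF violation.
Within {A, B, D}: {B}⁺ ∩ {A, B, D} = {B, D}, not the whole set, so B --> D violates BCNF; decompose into {B, D} and {A, B}.
{B, D} has no BCNF violation.
{A, B} has no BCNF violation.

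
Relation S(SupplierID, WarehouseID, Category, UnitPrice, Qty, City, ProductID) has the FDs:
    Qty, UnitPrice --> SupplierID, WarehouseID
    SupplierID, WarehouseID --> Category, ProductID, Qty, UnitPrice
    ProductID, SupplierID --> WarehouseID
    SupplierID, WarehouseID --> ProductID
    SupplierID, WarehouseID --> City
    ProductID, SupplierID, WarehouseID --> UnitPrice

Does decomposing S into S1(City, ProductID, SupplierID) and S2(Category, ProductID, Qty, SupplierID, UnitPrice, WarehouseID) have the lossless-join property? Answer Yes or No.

S1 ∩ S2 = {ProductID, SupplierID}; its closure under F is {Category, City, ProductID, Qty, SupplierID, UnitPrice, WarehouseID}.
This includes all of S1, so the common attributes are a superkey of S1 — the join is lossless.

Yes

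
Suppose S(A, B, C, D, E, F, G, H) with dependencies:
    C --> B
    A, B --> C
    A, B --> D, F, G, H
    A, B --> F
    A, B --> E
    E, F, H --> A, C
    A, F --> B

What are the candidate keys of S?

{A, B}⁺ = {A, B, C, D, E, F, G, H} — all of the relation — so {A, B} is a candidate key.
{A, C}⁺ = {A, B, C, D, E, F, G, H} — all of the relation — so {A, C} is a candidate key.
{A, F}⁺ = {A, B, C, D, E, F, G, H} — all of the relation — so {A, F} is a candidate key.
{E, F, H}⁺ = {A, B, C, D, E, F, G, H} — all of the relation — so {E, F, H} is a candidate key.
These are minimal and exhaustive — every other superkey contains one of them.

{A, B}, {A, C}, {A, F}, {E, F, H}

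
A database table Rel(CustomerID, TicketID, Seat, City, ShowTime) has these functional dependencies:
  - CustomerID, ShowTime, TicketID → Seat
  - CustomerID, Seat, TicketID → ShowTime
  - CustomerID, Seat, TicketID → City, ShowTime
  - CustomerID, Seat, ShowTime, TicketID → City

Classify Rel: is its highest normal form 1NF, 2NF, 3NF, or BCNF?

BCNF

Candidate keys: {CustomerID, Seat, TicketID}, {CustomerID, ShowTime, TicketID}. Prime attributes: {CustomerID, Seat, ShowTime, TicketID}.
The left-hand side of every FD is a superkey, so BCNF is satisfied.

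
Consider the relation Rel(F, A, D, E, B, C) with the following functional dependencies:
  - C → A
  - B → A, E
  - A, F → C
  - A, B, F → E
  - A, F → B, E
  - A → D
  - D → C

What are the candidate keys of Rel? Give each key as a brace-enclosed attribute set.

Attributes never on any right-hand side: {F} — every candidate key must contain it.
{A, F}⁺ = {A, B, C, D, E, F}, which is every attribute, so {A, F} is a candidate key.
{B, F}⁺ = {A, B, C, D, E, F}, which is every attribute, so {B, F} is a candidate key.
{C, F}⁺ = {A, B, C, D, E, F}, which is every attribute, so {C, F} is a candidate key.
{D, F}⁺ = {A, B, C, D, E, F}, which is every attribute, so {D, F} is a candidate key.
Any other superkey properly contains one of these, so there are no further candidate keys.

{A, F}, {B, F}, {C, F}, {D, F}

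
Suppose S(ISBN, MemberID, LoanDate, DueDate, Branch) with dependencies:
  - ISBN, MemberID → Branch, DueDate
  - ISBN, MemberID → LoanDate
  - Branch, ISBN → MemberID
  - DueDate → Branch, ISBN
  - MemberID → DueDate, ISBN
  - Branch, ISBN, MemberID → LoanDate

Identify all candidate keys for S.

{Branch, ISBN}, {DueDate}, {MemberID}

{DueDate} is a candidate key since {DueDate}⁺ = {Branch, DueDate, ISBN, LoanDate, MemberID} covers every attribute.
{MemberID} is a candidate key since {MemberID}⁺ = {Branch, DueDate, ISBN, LoanDate, MemberID} covers every attribute.
{Branch, ISBN} is a candidate key since {Branch, ISBN}⁺ = {Branch, DueDate, ISBN, LoanDate, MemberID} covers every attribute.
No proper subset of any of these is a key, and no other minimal superkey exists.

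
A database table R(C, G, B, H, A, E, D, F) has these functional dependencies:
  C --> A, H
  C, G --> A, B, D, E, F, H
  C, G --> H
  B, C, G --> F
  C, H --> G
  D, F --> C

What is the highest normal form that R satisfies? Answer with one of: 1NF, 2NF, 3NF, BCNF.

Candidate keys: {C}, {D, F}. Prime attributes: {C, D, F}.
Each dependency's left side is a superkey — BCNF holds.

BCNF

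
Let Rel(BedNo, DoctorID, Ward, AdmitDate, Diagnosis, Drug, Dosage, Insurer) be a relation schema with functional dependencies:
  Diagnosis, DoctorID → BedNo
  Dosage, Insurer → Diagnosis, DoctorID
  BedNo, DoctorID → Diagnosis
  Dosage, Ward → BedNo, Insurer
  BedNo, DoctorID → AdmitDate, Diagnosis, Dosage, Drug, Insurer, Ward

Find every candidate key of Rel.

{BedNo, DoctorID}, {Diagnosis, DoctorID}, {Dosage, Insurer}, {Dosage, Ward}

{BedNo, DoctorID} is a candidate key since {BedNo, DoctorID}⁺ = {AdmitDate, BedNo, Diagnosis, DoctorID, Dosage, Drug, Insurer, Ward} covers every attribute.
{Diagnosis, DoctorID} is a candidate key since {Diagnosis, DoctorID}⁺ = {AdmitDate, BedNo, Diagnosis, DoctorID, Dosage, Drug, Insurer, Ward} covers every attribute.
{Dosage, Insurer} is a candidate key since {Dosage, Insurer}⁺ = {AdmitDate, BedNo, Diagnosis, DoctorID, Dosage, Drug, Insurer, Ward} covers every attribute.
{Dosage, Ward} is a candidate key since {Dosage, Ward}⁺ = {AdmitDate, BedNo, Diagnosis, DoctorID, Dosage, Drug, Insurer, Ward} covers every attribute.
Any other superkey properly contains one of these, so there are no further candidate keys.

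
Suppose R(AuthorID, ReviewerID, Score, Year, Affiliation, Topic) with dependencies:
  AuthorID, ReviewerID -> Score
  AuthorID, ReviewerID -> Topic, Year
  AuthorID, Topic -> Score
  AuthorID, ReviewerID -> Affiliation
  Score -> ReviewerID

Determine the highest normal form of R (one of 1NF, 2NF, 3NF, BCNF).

3NF

Candidate keys: {AuthorID, ReviewerID}, {AuthorID, Score}, {AuthorID, Topic}. Prime attributes: {AuthorID, ReviewerID, Score, Topic}.
Score -> ReviewerID breaks BCNF: {Score}⁺ = {ReviewerID, Score}, so {Score} is not a superkey.
But every attribute on its right side ({ReviewerID}) is prime, and the same holds for every other non-superkey FD, so 3NF still holds.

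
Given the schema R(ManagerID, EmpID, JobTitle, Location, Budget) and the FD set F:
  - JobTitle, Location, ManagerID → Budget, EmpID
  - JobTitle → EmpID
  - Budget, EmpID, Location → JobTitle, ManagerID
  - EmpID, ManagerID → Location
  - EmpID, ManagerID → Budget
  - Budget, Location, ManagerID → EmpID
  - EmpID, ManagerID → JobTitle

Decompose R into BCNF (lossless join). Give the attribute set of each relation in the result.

{Budget, JobTitle, Location, ManagerID}; {EmpID, JobTitle}

Candidate keys of the original relation: {Budget, EmpID, Location}, {Budget, JobTitle, Location}, {Budget, Location, ManagerID}, {EmpID, ManagerID}, {JobTitle, ManagerID}.
Within {Budget, EmpID, JobTitle, Location, ManagerID}: {JobTitle}⁺ ∩ {Budget, EmpID, JobTitle, Location, ManagerID} = {EmpID, JobTitle}, not the whole set, so JobTitle → EmpID violates BCNF; decompose into {EmpID, JobTitle} and {Budget, JobTitle, Location, ManagerID}.
{EmpID, JobTitle}: every determinant is a superkey — BCNF.
{Budget, JobTitle, Location, ManagerID}: every determinant is a superkey — BCNF.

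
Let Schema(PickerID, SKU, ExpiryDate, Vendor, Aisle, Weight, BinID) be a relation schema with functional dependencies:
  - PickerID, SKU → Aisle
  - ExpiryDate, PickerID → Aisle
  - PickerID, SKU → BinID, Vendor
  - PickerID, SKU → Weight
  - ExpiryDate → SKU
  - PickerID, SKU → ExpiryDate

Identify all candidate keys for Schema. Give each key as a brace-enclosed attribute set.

Attributes never on any right-hand side: {PickerID} — every candidate key must contain it.
{ExpiryDate, PickerID} is a candidate key since {ExpiryDate, PickerID}⁺ = {Aisle, BinID, ExpiryDate, PickerID, SKU, Vendor, Weight} covers every attribute.
{PickerID, SKU} is a candidate key since {PickerID, SKU}⁺ = {Aisle, BinID, ExpiryDate, PickerID, SKU, Vendor, Weight} covers every attribute.
These are minimal and exhaustive — every other superkey contains one of them.

{ExpiryDate, PickerID}, {PickerID, SKU}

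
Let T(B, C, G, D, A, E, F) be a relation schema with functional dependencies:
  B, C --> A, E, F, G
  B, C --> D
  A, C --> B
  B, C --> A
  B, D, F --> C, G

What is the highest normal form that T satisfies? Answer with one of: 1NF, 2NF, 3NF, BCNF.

Candidate keys: {A, C}, {B, C}, {B, D, F}. Prime attributes: {A, B, C, D, F}.
Each dependency's left side is a superkey — BCNF holds.

BCNF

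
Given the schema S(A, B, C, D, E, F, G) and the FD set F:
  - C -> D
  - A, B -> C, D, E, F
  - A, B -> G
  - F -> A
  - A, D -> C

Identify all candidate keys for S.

{A, B}, {B, F}

No FD produces {B}, so it must be in every candidate key.
{A, B}⁺ = {A, B, C, D, E, F, G} — all of the relation — so {A, B} is a candidate key.
{B, F}⁺ = {A, B, C, D, E, F, G} — all of the relation — so {B, F} is a candidate key.
No proper subset of any of these is a key, and no other minimal superkey exists.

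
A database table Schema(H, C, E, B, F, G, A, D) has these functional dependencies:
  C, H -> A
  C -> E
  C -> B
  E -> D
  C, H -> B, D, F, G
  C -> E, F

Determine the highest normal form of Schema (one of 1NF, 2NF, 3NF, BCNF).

1NF

Candidate key: {C, H}. Prime attributes: {C, H}.
C -> E breaks BCNF: {C}⁺ = {B, C, D, E, F}, so {C} is not a superkey.
Because {E} is non-prime and the left side of C -> E is not a superkey, the relation is not in 3NF.
{C} is a proper subset of the key {C, H}, and {C}⁺ contains the non-prime attributes {B, D, E, F} — a partial dependency, so 2NF is violated.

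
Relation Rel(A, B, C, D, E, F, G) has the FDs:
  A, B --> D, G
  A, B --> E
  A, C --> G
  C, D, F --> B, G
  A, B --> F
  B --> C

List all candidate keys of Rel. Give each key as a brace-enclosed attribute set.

{A, B}, {A, C, D, F}

Attributes never on any right-hand side: {A} — every candidate key must contain it.
{A, B} is a candidate key since {A, B}⁺ = {A, B, C, D, E, F, G} covers every attribute.
{A, C, D, F} is a candidate key since {A, C, D, F}⁺ = {A, B, C, D, E, F, G} covers every attribute.
No proper subset of any of these is a key, and no other minimal superkey exists.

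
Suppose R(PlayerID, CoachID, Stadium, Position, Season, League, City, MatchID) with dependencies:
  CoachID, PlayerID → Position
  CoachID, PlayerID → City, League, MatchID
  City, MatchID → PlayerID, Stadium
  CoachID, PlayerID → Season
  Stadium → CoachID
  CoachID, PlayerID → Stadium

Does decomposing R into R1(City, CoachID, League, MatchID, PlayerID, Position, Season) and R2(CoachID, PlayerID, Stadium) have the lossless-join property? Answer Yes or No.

Yes

The shared attributes are {CoachID, PlayerID} and {CoachID, PlayerID}⁺ = {City, CoachID, League, MatchID, PlayerID, Position, Season, Stadium}.
This includes all of R1, so the common attributes are a superkey of R1 — the join is lossless.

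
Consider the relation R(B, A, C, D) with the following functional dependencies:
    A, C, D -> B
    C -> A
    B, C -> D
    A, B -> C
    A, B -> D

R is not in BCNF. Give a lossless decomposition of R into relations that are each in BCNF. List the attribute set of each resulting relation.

{A, C}; {B, C, D}

Candidate keys of the original relation: {A, B}, {B, C}, {C, D}.
In {A, B, C, D}, {C} is not a superkey ({C}⁺ restricted to this set is {A, C}), so split on C -> A into {A, C} and {B, C, D}.
{A, C} is in BCNF.
{B, C, D} is in BCNF.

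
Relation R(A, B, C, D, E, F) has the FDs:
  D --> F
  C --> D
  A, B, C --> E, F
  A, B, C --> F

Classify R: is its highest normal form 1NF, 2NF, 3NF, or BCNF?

Candidate key: {A, B, C}. Prime attributes: {A, B, C}.
D --> F: {D}⁺ = {D, F}, which is not all of the attributes, so the left side is not a superkey — BCNF is violated.
D --> F determines the non-prime attribute {F} from a non-superkey — 3NF is violated.
The proper key subset {C} of {A, B, C} determines non-prime {D, F}, so the relation is not even in 2NF.

1NF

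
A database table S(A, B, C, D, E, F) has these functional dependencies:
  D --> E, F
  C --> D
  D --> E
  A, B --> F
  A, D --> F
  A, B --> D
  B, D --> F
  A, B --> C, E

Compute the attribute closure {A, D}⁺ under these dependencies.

Start with {A, D}.
D --> E, F applies; add {E, F} → now {A, D, E, F}.
No further FD applies.

{A, D, E, F}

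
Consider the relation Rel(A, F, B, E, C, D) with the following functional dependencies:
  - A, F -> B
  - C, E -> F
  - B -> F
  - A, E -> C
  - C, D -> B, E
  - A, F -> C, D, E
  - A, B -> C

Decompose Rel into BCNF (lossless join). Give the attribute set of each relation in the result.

Candidate keys of the original relation: {A, B}, {A, C, D}, {A, E}, {A, F}.
{A, B, C, D, E, F}: {C, E} determines {C, E, F} here but is not a superkey — split on C, E -> F, giving {C, E, F} and {A, B, C, D, E}.
{C, E, F} is in BCNF.
{A, B, C, D, E}: {C, D} determines {B, C, D, E} here but is not a superkey — split on C, D -> B, E, giving {B, C, D, E} and {A, C, D}.
{B, C, D, E} is in BCNF.
{A, C, D} is in BCNF.

{A, C, D}; {B, C, D, E}; {C, E, F}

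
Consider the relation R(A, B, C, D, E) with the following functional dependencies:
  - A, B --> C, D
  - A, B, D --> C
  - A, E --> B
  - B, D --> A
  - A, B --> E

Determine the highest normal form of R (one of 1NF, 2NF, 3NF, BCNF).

Candidate keys: {A, B}, {A, E}, {B, D}. Prime attributes: {A, B, D, E}.
Each dependency's left side is a superkey — BCNF holds.

BCNF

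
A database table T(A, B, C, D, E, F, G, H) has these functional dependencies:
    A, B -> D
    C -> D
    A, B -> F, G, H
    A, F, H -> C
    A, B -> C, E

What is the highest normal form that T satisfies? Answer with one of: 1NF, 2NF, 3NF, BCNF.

2NF

Candidate key: {A, B}. Prime attributes: {A, B}.
For C -> D we have {C}⁺ = {C, D}; {C} is not a superkey, so BCNF fails.
C -> D has non-prime {D} on the right and a non-superkey on the left, so 3NF fails.
No proper subset of a key has a non-prime attribute in its closure, so there is no partial dependency; 2NF holds.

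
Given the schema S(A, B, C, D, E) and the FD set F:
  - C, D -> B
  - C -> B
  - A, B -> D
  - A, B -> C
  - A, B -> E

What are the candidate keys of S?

No FD produces {A}, so it must be in every candidate key.
Closure of {A, B} is {A, B, C, D, E}, the whole schema; {A, B} is a candidate key.
Closure of {A, C} is {A, B, C, D, E}, the whole schema; {A, C} is a candidate key.
Any other superkey properly contains one of these, so there are no further candidate keys.

{A, B}, {A, C}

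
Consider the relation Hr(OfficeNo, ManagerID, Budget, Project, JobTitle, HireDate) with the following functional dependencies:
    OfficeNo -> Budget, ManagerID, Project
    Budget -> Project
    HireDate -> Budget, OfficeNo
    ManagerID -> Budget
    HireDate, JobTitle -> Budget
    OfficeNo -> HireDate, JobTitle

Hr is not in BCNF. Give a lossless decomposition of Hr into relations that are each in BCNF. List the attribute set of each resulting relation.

Candidate keys of the original relation: {HireDate}, {OfficeNo}.
{Budget, HireDate, JobTitle, ManagerID, OfficeNo, Project}: {Budget} determines {Budget, Project} here but is not a superkey — split on Budget -> Project, giving {Budget, Project} and {Budget, HireDate, JobTitle, ManagerID, OfficeNo}.
{Budget, Project}: every determinant is a superkey — BCNF.
{Budget, HireDate, JobTitle, ManagerID, OfficeNo}: {ManagerID} determines {Budget, ManagerID} here but is not a superkey — split on ManagerID -> Budget, giving {Budget, ManagerID} and {HireDate, JobTitle, ManagerID, OfficeNo}.
{Budget, ManagerID}: every determinant is a superkey — BCNF.
{HireDate, JobTitle, ManagerID, OfficeNo}: every determinant is a superkey — BCNF.

{Budget, ManagerID}; {Budget, Project}; {HireDate, JobTitle, ManagerID, OfficeNo}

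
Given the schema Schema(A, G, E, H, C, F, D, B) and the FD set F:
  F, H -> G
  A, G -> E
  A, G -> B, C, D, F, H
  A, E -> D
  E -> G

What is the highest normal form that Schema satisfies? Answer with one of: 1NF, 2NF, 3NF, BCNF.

3NF

Candidate keys: {A, E}, {A, F, H}, {A, G}. Prime attributes: {A, E, F, G, H}.
For F, H -> G we have {F, H}⁺ = {F, G, H}; {F, H} is not a superkey, so BCNF fails.
But every attribute on its right side ({G}) is prime, and the same holds for every other non-superkey FD, so 3NF still holds.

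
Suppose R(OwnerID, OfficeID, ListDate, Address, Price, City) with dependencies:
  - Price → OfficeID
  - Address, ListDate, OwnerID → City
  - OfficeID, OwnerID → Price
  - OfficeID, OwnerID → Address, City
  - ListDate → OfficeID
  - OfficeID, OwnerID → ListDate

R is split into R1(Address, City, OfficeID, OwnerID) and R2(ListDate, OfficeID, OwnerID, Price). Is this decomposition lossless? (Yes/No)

Common attributes: {OfficeID, OwnerID}; their closure is {Address, City, ListDate, OfficeID, OwnerID, Price}.
Since R1 ⊆ {Address, City, ListDate, OfficeID, OwnerID, Price}, the intersection is a superkey of R1; the decomposition is lossless.

Yes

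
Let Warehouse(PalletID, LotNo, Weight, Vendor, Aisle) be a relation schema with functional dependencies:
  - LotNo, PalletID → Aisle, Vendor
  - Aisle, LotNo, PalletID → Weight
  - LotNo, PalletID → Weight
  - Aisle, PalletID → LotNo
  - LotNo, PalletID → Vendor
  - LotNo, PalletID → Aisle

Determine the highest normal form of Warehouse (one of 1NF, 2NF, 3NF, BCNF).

Candidate keys: {Aisle, PalletID}, {LotNo, PalletID}. Prime attributes: {Aisle, LotNo, PalletID}.
The left-hand side of every FD is a superkey, so BCNF is satisfied.

BCNF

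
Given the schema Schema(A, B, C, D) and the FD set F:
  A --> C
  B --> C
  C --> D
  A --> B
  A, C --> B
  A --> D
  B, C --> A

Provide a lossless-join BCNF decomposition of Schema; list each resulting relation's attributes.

Candidate keys of the original relation: {A}, {B}.
In {A, B, C, D}, {C} is not a superkey ({C}⁺ restricted to this set is {C, D}), so split on C --> D into {C, D} and {A, B, C}.
{C, D} is in BCNF.
{A, B, C} is in BCNF.

{A, B, C}; {C, D}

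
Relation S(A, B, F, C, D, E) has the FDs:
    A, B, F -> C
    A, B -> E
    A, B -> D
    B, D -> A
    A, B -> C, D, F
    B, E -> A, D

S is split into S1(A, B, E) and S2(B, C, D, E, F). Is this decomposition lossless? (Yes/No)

Yes

S1 ∩ S2 = {B, E}; its closure under F is {A, B, C, D, E, F}.
S1 is contained in that closure, so S1 ∩ S2 -> S1 holds and the join is lossless.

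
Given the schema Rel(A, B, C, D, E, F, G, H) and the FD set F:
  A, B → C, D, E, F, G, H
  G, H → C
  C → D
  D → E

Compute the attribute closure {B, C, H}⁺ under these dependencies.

Start with {B, C, H}.
C → D applies; add {D} → now {B, C, D, H}.
D → E applies; add {E} → now {B, C, D, E, H}.
No further FD applies.

{B, C, D, E, H}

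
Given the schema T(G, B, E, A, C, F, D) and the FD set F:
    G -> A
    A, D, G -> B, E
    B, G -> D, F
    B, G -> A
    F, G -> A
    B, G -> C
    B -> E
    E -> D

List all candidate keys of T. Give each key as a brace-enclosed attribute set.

Attributes never on any right-hand side: {G} — every candidate key must contain it.
Closure of {B, G} is {A, B, C, D, E, F, G}, the whole schema; {B, G} is a candidate key.
Closure of {D, G} is {A, B, C, D, E, F, G}, the whole schema; {D, G} is a candidate key.
Closure of {E, G} is {A, B, C, D, E, F, G}, the whole schema; {E, G} is a candidate key.
Any other superkey properly contains one of these, so there are no further candidate keys.

{B, G}, {D, G}, {E, G}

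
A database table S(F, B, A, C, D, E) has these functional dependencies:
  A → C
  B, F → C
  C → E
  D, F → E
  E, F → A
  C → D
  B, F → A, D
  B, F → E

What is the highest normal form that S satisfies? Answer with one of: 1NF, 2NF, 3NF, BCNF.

2NF

Candidate key: {B, F}. Prime attributes: {B, F}.
For A → C we have {A}⁺ = {A, C, D, E}; {A} is not a superkey, so BCNF fails.
A → C determines the non-prime attribute {C} from a non-superkey — 3NF is violated.
No proper subset of a key has a non-prime attribute in its closure, so there is no partial dependency; 2NF holds.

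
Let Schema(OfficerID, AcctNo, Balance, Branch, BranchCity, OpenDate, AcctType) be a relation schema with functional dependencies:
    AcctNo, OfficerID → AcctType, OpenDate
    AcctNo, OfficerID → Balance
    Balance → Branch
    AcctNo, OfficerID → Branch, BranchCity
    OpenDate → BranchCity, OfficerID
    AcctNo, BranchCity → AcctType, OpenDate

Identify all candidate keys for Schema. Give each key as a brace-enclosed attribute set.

{AcctNo, BranchCity}, {AcctNo, OfficerID}, {AcctNo, OpenDate}

{AcctNo} never appears on the right of any FD, so every key must include it.
{AcctNo, BranchCity} is a candidate key since {AcctNo, BranchCity}⁺ = {AcctNo, AcctType, Balance, Branch, BranchCity, OfficerID, OpenDate} covers every attribute.
{AcctNo, OfficerID} is a candidate key since {AcctNo, OfficerID}⁺ = {AcctNo, AcctType, Balance, Branch, BranchCity, OfficerID, OpenDate} covers every attribute.
{AcctNo, OpenDate} is a candidate key since {AcctNo, OpenDate}⁺ = {AcctNo, AcctType, Balance, Branch, BranchCity, OfficerID, OpenDate} covers every attribute.
Any other superkey properly contains one of these, so there are no further candidate keys.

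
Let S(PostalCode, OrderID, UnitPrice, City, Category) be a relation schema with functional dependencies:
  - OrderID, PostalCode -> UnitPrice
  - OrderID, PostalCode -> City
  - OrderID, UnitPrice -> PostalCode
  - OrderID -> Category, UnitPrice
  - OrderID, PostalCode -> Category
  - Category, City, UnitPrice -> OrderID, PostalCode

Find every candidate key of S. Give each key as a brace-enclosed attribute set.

{OrderID} is a candidate key since {OrderID}⁺ = {Category, City, OrderID, PostalCode, UnitPrice} covers every attribute.
{Category, City, UnitPrice} is a candidate key since {Category, City, UnitPrice}⁺ = {Category, City, OrderID, PostalCode, UnitPrice} covers every attribute.
Any other superkey properly contains one of these, so there are no further candidate keys.

{Category, City, UnitPrice}, {OrderID}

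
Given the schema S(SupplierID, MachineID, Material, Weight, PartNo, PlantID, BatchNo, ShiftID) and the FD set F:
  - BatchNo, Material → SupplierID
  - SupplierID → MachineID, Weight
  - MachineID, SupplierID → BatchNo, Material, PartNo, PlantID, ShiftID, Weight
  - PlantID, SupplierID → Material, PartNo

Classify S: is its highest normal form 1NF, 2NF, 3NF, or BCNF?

Candidate keys: {BatchNo, Material}, {SupplierID}. Prime attributes: {BatchNo, Material, SupplierID}.
Every FD has a superkey on the left, so the relation is in BCNF.

BCNF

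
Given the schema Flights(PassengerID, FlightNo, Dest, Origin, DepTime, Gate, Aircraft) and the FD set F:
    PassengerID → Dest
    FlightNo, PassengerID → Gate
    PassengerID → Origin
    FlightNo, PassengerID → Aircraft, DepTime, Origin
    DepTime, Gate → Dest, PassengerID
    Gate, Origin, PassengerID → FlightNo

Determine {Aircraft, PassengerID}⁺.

{Aircraft, Dest, Origin, PassengerID}

Start with {Aircraft, PassengerID}.
PassengerID → Dest applies; add {Dest} → now {Aircraft, Dest, PassengerID}.
PassengerID → Origin applies; add {Origin} → now {Aircraft, Dest, Origin, PassengerID}.
No further FD applies.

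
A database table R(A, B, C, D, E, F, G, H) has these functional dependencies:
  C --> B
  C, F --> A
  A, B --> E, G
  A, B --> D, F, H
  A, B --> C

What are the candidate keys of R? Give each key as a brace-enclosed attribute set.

{A, B}, {A, C}, {C, F}

{A, B} is a candidate key since {A, B}⁺ = {A, B, C, D, E, F, G, H} covers every attribute.
{A, C} is a candidate key since {A, C}⁺ = {A, B, C, D, E, F, G, H} covers every attribute.
{C, F} is a candidate key since {C, F}⁺ = {A, B, C, D, E, F, G, H} covers every attribute.
No proper subset of any of these is a key, and no other minimal superkey exists.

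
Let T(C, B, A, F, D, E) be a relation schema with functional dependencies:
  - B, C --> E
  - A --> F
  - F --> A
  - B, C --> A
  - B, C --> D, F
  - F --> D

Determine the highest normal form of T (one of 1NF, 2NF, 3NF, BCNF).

Candidate key: {B, C}. Prime attributes: {B, C}.
For A --> F we have {A}⁺ = {A, D, F}; {A} is not a superkey, so BCNF fails.
A --> F determines the non-prime attribute {F} from a non-superkey — 3NF is violated.
Checking every proper subset of each key, none determines a non-prime attribute — 2NF is satisfied.

2NF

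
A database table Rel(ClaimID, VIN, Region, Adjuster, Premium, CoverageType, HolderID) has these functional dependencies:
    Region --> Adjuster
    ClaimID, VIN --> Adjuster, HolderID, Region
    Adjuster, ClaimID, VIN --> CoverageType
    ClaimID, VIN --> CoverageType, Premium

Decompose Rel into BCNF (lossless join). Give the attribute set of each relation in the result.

Candidate key of the original relation: {ClaimID, VIN}.
Within {Adjuster, ClaimID, CoverageType, HolderID, Premium, Region, VIN}: {Region}⁺ ∩ {Adjuster, ClaimID, CoverageType, HolderID, Premium, Region, VIN} = {Adjuster, Region}, not the whole set, so Region --> Adjuster violates BCNF; decompose into {Adjuster, Region} and {ClaimID, CoverageType, HolderID, Premium, Region, VIN}.
{Adjuster, Region} is in BCNF.
{ClaimID, CoverageType, HolderID, Premium, Region, VIN} is in BCNF.

{Adjuster, Region}; {ClaimID, CoverageType, HolderID, Premium, Region, VIN}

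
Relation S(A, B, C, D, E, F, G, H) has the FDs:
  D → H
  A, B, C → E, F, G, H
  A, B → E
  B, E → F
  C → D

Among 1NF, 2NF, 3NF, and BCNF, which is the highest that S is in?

1NF

Candidate key: {A, B, C}. Prime attributes: {A, B, C}.
D → H breaks BCNF: {D}⁺ = {D, H}, so {D} is not a superkey.
D → H determines the non-prime attribute {H} from a non-superkey — 3NF is violated.
Since {C} ⊂ {A, B, C} and {C}⁺ ⊇ {D, H} with {D, H} non-prime, there is a partial dependency; 2NF fails.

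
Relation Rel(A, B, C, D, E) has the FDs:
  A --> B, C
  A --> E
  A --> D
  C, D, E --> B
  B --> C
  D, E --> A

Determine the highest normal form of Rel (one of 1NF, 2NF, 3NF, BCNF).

Candidate keys: {A}, {D, E}. Prime attributes: {A, D, E}.
For B --> C we have {B}⁺ = {B, C}; {B} is not a superkey, so BCNF fails.
Because {C} is non-prime and the left side of B --> C is not a superkey, the relation is not in 3NF.
No proper subset of a key has a non-prime attribute in its closure, so there is no partial dependency; 2NF holds.

2NF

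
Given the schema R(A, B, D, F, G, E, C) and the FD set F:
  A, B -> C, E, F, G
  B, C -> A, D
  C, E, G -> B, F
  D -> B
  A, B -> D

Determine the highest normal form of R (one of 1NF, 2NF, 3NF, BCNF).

Candidate keys: {A, B}, {A, D}, {B, C}, {C, D}, {C, E, G}. Prime attributes: {A, B, C, D, E, G}.
D -> B breaks BCNF: {D}⁺ = {B, D}, so {D} is not a superkey.
Its right-hand attributes {B} are all prime, as are those of every other non-superkey FD — the relation is in 3NF.

3NF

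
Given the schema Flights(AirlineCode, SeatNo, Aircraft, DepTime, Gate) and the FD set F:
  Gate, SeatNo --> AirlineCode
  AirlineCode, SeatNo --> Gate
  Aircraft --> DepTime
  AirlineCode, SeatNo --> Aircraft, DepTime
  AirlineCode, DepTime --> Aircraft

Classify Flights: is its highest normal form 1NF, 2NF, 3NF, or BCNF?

2NF

Candidate keys: {AirlineCode, SeatNo}, {Gate, SeatNo}. Prime attributes: {AirlineCode, Gate, SeatNo}.
Aircraft --> DepTime: {Aircraft}⁺ = {Aircraft, DepTime}, which is not all of the attributes, so the left side is not a superkey — BCNF is violated.
Because {DepTime} is non-prime and the left side of Aircraft --> DepTime is not a superkey, the relation is not in 3NF.
No proper subset of a key has a non-prime attribute in its closure, so there is no partial dependency; 2NF holds.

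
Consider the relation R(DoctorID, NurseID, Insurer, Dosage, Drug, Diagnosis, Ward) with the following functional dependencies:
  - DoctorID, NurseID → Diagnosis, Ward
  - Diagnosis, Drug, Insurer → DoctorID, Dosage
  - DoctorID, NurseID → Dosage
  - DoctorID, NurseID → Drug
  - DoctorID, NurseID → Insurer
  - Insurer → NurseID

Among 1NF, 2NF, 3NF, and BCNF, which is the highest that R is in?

Candidate keys: {Diagnosis, Drug, Insurer}, {DoctorID, Insurer}, {DoctorID, NurseID}. Prime attributes: {Diagnosis, DoctorID, Drug, Insurer, NurseID}.
Insurer → NurseID: {Insurer}⁺ = {Insurer, NurseID}, which is not all of the attributes, so the left side is not a superkey — BCNF is violated.
Since {NurseID} ⊆ prime attributes and every other non-superkey FD also has a prime right side, the schema is in 3NF.

3NF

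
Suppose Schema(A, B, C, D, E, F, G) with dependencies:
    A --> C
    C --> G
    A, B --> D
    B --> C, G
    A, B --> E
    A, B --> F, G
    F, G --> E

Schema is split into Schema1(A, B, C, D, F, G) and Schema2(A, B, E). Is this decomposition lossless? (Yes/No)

Yes

Common attributes: {A, B}; their closure is {A, B, C, D, E, F, G}.
Schema1 is contained in that closure, so Schema1 ∩ Schema2 --> Schema1 holds and the join is lossless.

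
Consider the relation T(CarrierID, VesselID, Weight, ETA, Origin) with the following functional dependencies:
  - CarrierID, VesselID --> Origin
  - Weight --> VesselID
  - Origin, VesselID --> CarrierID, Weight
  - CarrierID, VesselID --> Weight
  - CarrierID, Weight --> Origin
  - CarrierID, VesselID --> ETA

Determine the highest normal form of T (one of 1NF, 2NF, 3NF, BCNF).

Candidate keys: {CarrierID, VesselID}, {CarrierID, Weight}, {Origin, VesselID}, {Origin, Weight}. Prime attributes: {CarrierID, Origin, VesselID, Weight}.
Weight --> VesselID breaks BCNF: {Weight}⁺ = {VesselID, Weight}, so {Weight} is not a superkey.
Since {VesselID} ⊆ prime attributes and every other non-superkey FD also has a prime right side, the schema is in 3NF.

3NF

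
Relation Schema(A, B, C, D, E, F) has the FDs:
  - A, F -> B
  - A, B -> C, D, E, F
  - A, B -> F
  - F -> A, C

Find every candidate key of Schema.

{F} is a candidate key since {F}⁺ = {A, B, C, D, E, F} covers every attribute.
{A, B} is a candidate key since {A, B}⁺ = {A, B, C, D, E, F} covers every attribute.
These are minimal and exhaustive — every other superkey contains one of them.

{A, B}, {F}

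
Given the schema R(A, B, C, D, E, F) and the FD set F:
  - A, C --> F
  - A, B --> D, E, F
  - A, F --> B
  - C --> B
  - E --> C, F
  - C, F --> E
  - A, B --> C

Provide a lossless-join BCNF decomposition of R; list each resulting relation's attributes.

Candidate keys of the original relation: {A, B}, {A, C}, {A, E}, {A, F}.
Within {A, B, C, D, E, F}: {C}⁺ ∩ {A, B, C, D, E, F} = {B, C}, not the whole set, so C --> B violates BCNF; decompose into {B, C} and {A, C, D, E, F}.
{B, C}: every determinant is a superkey — BCNF.
Within {A, C, D, E, F}: {E}⁺ ∩ {A, C, D, E, F} = {C, E, F}, not the whole set, so E --> C, F violates BCNF; decompose into {C, E, F} and {A, D, E}.
{C, E, F}: every determinant is a superkey — BCNF.
{A, D, E}: every determinant is a superkey — BCNF.

{A, D, E}; {B, C}; {C, E, F}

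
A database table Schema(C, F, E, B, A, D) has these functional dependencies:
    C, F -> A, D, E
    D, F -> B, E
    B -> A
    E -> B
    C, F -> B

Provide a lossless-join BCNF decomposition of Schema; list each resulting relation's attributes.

Candidate key of the original relation: {C, F}.
{A, B, C, D, E, F}: {D, F} determines {A, B, D, E, F} here but is not a superkey — split on D, F -> A, B, E, giving {A, B, D, E, F} and {C, D, F}.
{A, B, D, E, F}: {B} determines {A, B} here but is not a superkey — split on B -> A, giving {A, B} and {B, D, E, F}.
{A, B}: every determinant is a superkey — BCNF.
{B, D, E, F}: {E} determines {B, E} here but is not a superkey — split on E -> B, giving {B, E} and {D, E, F}.
{B, E}: every determinant is a superkey — BCNF.
{D, E, F}: every determinant is a superkey — BCNF.
{C, D, F}: every determinant is a superkey — BCNF.

{A, B}; {B, E}; {C, D, F}; {D, E, F}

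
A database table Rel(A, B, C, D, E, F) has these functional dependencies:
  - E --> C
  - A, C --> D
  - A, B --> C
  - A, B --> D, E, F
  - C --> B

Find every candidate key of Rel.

{A, B}, {A, C}, {A, E}

{A} never appears on the right of any FD, so every key must include it.
Closure of {A, B} is {A, B, C, D, E, F}, the whole schema; {A, B} is a candidate key.
Closure of {A, C} is {A, B, C, D, E, F}, the whole schema; {A, C} is a candidate key.
Closure of {A, E} is {A, B, C, D, E, F}, the whole schema; {A, E} is a candidate key.
No proper subset of any of these is a key, and no other minimal superkey exists.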